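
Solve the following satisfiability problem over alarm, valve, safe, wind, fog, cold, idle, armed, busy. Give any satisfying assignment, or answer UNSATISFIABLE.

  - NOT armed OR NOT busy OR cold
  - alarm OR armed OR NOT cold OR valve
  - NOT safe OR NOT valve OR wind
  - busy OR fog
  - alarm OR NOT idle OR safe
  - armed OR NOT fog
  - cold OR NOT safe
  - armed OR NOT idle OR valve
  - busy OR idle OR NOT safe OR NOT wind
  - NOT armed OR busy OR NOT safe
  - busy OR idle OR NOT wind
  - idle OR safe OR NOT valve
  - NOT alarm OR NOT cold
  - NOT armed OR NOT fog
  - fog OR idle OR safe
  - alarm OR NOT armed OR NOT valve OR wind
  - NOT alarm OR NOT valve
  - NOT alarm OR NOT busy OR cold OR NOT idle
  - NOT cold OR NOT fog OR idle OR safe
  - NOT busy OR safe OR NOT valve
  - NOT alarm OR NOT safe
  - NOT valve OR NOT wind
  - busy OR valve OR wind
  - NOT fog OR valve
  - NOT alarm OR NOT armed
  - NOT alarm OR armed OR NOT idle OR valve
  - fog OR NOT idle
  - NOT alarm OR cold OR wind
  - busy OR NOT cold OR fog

alarm: False, valve: False, safe: True, wind: False, fog: False, cold: True, idle: False, armed: True, busy: True

Set alarm = False.
Set valve = False.
  then (NOT fog OR valve) forces fog = False.
  then (fog OR NOT idle) forces idle = False.
  then (busy OR fog) forces busy = True.
  then (fog OR idle OR safe) forces safe = True.
  then (cold OR NOT safe) forces cold = True.
  then (alarm OR armed OR NOT cold OR valve) forces armed = True.
Set wind = False.
All clauses satisfied.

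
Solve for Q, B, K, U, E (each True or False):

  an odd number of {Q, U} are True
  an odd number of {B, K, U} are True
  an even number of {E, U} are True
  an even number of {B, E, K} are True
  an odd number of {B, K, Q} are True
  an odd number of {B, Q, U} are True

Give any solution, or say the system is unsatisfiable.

Unsatisfiable — no assignment works.

Adding constraints 2, 3, 4 mod 2: every variable appears an even number of times on the left, so the left side is 0.
But the right sides sum to 1 (mod 2). 0 ≠ 1 — the system is inconsistent.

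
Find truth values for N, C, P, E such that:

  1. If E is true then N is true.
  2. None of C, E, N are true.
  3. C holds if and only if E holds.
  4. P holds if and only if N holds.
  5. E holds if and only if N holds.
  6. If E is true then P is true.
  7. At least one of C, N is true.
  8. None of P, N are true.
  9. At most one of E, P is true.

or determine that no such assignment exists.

Unsatisfiable

Case C = True:
  Constraint (2) is violated (C=T) — contradiction.
Case C = False:
  (2) forces E = False.
  (2) forces N = False.
  Constraint (7) is violated (C=F, N=F) — contradiction.
Both cases fail — unsatisfiable.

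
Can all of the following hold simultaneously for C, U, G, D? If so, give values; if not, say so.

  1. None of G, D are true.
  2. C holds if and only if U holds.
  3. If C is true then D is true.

C=F; U=F; G=F; D=F

  (1) {G, D}: 0 true — none ✓
  (2) C=F, U=F — same ✓
  (3) C=F ⇒ D: vacuous ✓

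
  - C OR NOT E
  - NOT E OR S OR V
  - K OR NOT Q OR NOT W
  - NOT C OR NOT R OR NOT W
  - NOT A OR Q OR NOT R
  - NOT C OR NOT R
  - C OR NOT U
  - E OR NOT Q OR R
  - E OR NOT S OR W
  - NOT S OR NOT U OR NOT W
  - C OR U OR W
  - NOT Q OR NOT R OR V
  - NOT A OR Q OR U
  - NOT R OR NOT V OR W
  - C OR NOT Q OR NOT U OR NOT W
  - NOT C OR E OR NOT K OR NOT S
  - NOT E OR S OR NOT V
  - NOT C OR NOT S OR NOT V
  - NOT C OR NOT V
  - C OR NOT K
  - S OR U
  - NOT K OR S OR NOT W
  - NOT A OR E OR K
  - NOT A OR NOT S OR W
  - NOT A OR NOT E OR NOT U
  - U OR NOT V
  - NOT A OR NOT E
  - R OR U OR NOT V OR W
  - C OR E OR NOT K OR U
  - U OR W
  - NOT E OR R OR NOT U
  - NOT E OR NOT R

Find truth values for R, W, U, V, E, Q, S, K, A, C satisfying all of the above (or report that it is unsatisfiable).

R = False; W = False; U = True; V = False; E = False; Q = False; S = False; K = True; A = True; C = True

Set R = False.
Set W = False.
  then (U OR W) forces U = True.
  then (NOT E OR R OR NOT U) forces E = False.
  then (C OR NOT U) forces C = True.
  then (E OR NOT Q OR R) forces Q = False.
  then (E OR NOT S OR W) forces S = False.
  then (NOT C OR NOT V) forces V = False.
Set K = True.
Set A = True.
All clauses satisfied.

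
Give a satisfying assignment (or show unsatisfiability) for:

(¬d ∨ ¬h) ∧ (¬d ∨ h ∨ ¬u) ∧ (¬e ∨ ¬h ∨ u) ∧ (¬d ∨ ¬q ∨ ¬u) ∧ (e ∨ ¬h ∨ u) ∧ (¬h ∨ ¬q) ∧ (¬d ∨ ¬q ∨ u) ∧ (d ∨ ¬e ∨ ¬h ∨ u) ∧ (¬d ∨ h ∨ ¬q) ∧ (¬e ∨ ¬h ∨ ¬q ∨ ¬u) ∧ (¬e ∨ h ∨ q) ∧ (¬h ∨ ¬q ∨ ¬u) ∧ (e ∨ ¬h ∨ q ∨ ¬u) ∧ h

q: False; h: True; u: True; e: True; d: False

Unit clause (h) forces h = True.
In (¬d ∨ ¬h) only ¬d is left, so d = False.
In (¬h ∨ ¬q) only ¬q is left, so q = False.
Try u = False:
  (¬e ∨ ¬h ∨ u) forces e = False.
  clause (e ∨ ¬h ∨ u) is falsified — backtrack.
So u = True.
  then (e ∨ ¬h ∨ q ∨ ¬u) forces e = True.
All clauses satisfied.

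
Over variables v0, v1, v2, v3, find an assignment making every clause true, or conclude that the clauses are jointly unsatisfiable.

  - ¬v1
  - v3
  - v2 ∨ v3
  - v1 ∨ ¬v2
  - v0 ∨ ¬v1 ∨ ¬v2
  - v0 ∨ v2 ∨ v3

v0: True, v1: False, v2: False, v3: True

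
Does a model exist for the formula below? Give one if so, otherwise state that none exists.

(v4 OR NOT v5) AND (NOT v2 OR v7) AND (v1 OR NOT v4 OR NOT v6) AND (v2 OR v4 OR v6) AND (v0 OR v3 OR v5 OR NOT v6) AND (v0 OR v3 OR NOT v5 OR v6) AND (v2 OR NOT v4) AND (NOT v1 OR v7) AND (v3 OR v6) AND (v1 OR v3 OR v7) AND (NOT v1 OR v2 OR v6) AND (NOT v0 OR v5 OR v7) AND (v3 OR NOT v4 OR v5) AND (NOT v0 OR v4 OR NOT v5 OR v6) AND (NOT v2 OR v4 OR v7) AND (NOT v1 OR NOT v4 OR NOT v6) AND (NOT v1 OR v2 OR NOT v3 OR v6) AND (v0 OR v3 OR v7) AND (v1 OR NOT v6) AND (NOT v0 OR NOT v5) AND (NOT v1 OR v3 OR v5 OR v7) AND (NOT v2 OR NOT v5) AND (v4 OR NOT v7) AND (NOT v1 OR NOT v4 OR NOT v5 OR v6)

Set v0 = False.
Set v1 = True.
  then (NOT v1 OR v7) forces v7 = True.
  then (v4 OR NOT v7) forces v4 = True.
  then (v2 OR NOT v4) forces v2 = True.
  then (NOT v1 OR NOT v4 OR NOT v6) forces v6 = False.
  then (NOT v2 OR NOT v5) forces v5 = False.
  then (v3 OR v6) forces v3 = True.
All clauses satisfied.

v0=F; v1=T; v2=T; v3=T; v4=T; v5=F; v6=F; v7=T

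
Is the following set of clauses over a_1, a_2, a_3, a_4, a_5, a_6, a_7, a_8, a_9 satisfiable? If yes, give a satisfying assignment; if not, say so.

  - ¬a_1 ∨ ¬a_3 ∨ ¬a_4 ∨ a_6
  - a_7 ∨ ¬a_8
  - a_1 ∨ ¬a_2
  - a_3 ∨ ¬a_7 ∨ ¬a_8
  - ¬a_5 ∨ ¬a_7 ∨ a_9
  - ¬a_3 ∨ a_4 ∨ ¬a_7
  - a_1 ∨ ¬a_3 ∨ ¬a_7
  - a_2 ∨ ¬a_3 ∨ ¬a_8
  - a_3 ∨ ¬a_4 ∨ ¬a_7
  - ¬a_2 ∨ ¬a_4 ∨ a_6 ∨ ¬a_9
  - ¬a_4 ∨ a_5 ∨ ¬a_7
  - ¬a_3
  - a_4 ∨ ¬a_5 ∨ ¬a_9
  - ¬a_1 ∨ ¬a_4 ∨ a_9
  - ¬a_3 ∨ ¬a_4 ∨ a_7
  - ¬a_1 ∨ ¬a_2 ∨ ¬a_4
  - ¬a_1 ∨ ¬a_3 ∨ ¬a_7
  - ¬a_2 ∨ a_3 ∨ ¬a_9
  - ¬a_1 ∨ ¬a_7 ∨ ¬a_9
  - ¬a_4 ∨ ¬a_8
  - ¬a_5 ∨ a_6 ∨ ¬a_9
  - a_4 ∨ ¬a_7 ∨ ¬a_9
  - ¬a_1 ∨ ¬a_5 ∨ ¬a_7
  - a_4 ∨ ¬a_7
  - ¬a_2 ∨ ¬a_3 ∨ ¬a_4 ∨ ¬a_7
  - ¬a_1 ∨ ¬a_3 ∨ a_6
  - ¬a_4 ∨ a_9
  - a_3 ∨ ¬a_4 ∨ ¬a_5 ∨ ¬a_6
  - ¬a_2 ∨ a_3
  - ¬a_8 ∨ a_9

Unit clause (¬a_3) forces a_3 = False.
In (¬a_2 ∨ a_3) only ¬a_2 is left, so a_2 = False.
Set a_1 = False.
Set a_4 = True.
  then (a_3 ∨ ¬a_4 ∨ ¬a_7) forces a_7 = False.
  then (¬a_4 ∨ ¬a_8) forces a_8 = False.
  then (¬a_4 ∨ a_9) forces a_9 = True.
Set a_5 = False.
Set a_6 = True.
All clauses satisfied.

a_1 = False, a_2 = False, a_3 = False, a_4 = True, a_5 = False, a_6 = True, a_7 = False, a_8 = False, a_9 = True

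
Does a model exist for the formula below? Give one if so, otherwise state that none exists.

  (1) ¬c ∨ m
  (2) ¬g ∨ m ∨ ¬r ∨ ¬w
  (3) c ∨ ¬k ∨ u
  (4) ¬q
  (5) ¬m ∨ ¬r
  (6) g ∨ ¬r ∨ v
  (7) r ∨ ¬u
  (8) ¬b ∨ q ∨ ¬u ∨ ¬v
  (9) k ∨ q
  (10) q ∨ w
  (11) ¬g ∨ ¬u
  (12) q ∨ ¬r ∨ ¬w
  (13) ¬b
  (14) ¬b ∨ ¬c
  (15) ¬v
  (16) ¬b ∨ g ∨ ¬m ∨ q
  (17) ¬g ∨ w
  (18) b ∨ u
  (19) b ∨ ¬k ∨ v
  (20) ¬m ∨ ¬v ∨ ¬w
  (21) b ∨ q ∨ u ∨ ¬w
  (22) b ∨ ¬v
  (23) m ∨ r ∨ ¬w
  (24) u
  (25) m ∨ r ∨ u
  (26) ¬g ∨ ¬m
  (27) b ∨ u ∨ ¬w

Unsatisfiable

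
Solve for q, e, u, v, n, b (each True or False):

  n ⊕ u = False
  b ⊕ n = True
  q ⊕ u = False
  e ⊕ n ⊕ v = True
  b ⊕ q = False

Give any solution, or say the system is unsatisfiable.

Adding constraints 1, 2, 3, 5 mod 2: every variable appears an even number of times on the left, so the left side is 0.
But the right sides sum to 1 (mod 2). 0 ≠ 1 — the system is inconsistent.

No satisfying assignment exists.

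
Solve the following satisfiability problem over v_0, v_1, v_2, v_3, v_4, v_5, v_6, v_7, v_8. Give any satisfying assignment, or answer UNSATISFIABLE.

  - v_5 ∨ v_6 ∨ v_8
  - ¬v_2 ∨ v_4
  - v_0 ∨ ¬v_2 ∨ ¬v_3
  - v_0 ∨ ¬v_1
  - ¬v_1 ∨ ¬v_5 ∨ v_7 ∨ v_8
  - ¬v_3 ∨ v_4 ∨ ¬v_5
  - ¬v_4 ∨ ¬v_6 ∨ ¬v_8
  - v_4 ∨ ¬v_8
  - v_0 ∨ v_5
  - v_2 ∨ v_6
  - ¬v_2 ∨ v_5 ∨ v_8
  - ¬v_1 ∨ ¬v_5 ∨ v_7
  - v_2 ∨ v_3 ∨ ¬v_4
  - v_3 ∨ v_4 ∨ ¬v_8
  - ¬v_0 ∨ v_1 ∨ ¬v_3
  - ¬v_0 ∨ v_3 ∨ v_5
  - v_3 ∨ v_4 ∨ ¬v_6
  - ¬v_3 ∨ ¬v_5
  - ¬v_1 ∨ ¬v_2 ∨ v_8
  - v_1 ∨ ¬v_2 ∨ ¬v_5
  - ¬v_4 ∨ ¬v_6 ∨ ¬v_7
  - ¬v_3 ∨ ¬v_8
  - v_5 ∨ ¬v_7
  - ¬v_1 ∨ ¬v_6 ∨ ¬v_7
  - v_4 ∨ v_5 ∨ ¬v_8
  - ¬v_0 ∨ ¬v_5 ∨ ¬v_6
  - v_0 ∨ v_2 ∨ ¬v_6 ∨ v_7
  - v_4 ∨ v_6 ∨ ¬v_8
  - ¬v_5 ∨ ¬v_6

v_0 = True; v_1 = True; v_2 = False; v_3 = True; v_4 = True; v_5 = False; v_6 = True; v_7 = False; v_8 = False

Set v_0 = True.
Try v_1 = False:
  (¬v_0 ∨ v_1 ∨ ¬v_3) forces v_3 = False.
  (¬v_0 ∨ v_3 ∨ v_5) forces v_5 = True.
  (v_1 ∨ ¬v_2 ∨ ¬v_5) forces v_2 = False.
  (v_2 ∨ v_6) forces v_6 = True.
  clause (¬v_0 ∨ ¬v_5 ∨ ¬v_6) is falsified — backtrack.
So v_1 = True.
Set v_2 = False.
  then (v_2 ∨ v_6) forces v_6 = True.
  then (¬v_1 ∨ ¬v_6 ∨ ¬v_7) forces v_7 = False.
  then (¬v_0 ∨ ¬v_5 ∨ ¬v_6) forces v_5 = False.
  then (¬v_0 ∨ v_3 ∨ v_5) forces v_3 = True.
  then (¬v_3 ∨ ¬v_8) forces v_8 = False.
Set v_4 = True.
All clauses satisfied.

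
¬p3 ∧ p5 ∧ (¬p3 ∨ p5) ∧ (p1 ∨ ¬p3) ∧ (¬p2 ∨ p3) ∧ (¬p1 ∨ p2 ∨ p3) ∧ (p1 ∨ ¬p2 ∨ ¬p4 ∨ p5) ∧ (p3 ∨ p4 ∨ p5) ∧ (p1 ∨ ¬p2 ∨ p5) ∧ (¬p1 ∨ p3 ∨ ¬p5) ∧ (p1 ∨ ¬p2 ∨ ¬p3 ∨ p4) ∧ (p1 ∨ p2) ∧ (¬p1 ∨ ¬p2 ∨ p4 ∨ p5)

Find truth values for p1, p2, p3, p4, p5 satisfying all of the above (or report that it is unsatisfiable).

Case p3 = True:
  Clause (¬p3) is falsified — contradiction.
Case p3 = False:
  (p5) forces p5 = True.
  (¬p2 ∨ p3) forces p2 = False.
  (¬p1 ∨ p2 ∨ p3) forces p1 = False.
  Clause (p1 ∨ p2) is falsified — contradiction.
Both cases fail, so the formula is unsatisfiable.

UNSATISFIABLE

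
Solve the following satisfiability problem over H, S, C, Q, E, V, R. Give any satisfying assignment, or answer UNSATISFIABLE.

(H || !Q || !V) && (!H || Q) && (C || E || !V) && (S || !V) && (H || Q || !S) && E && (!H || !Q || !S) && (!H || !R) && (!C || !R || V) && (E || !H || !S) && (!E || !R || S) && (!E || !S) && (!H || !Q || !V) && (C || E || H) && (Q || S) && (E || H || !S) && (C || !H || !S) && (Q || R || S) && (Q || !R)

H = True; S = False; C = False; Q = True; E = True; V = False; R = False

Unit clause (E) forces E = True.
In (!E || !S) only !S is left, so S = False.
In (Q || S) only Q is left, so Q = True.
In (S || !V) only !V is left, so V = False.
In (!E || !R || S) only !R is left, so R = False.
Set H = True.
Set C = False.
All clauses satisfied.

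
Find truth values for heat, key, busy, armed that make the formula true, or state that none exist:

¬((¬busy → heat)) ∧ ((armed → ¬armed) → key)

heat = False; key = False; busy = False; armed = True

  ¬((¬busy → heat)) = True
    ¬busy → heat = False
      ¬busy = True
  (armed → ¬armed) → key = True
    armed → ¬armed = False
      ¬armed = False
Both conjuncts True, so the formula holds.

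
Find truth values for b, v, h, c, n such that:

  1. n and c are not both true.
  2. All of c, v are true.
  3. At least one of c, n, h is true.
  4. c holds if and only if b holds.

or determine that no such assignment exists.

b: True, v: True, h: True, c: True, n: False

  (1) n=F, c=T — not both ✓
  (2) {c, v}: all 2 true ✓
  (3) {c, n, h}: 2 true — at least one ✓
  (4) c=T, b=T — same ✓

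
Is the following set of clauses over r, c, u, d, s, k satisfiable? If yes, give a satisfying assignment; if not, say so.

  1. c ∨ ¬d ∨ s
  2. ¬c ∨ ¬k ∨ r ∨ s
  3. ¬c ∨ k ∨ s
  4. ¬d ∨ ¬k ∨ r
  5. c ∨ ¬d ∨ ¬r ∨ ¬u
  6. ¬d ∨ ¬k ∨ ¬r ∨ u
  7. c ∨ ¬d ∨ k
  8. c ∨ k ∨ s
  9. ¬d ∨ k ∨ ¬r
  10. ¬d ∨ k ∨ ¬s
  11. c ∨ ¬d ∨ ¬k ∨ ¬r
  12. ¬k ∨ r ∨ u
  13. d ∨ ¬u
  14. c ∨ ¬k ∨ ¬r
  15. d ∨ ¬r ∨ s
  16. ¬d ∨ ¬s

Set r = True.
Set c = True.
Set u = False.
Set d = False.
  then (d ∨ ¬r ∨ s) forces s = True.
Set k = False.
All clauses satisfied.

r = True, c = True, u = False, d = False, s = True, k = False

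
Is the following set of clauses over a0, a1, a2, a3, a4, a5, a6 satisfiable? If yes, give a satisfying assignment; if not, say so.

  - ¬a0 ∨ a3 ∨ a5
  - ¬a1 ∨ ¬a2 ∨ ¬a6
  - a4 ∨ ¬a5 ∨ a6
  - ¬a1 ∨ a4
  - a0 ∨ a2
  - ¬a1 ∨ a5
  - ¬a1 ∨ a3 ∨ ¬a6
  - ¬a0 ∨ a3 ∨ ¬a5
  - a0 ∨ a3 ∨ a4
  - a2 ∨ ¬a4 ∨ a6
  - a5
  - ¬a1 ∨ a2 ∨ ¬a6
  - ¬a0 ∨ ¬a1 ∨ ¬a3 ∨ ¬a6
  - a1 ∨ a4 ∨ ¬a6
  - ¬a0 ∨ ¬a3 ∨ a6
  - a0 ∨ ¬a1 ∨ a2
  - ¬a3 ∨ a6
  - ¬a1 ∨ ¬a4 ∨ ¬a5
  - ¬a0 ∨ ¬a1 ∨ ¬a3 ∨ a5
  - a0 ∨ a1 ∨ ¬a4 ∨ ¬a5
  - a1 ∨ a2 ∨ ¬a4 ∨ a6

Unit clause (a5) forces a5 = True.
Set a0 = True.
  then (¬a0 ∨ a3 ∨ ¬a5) forces a3 = True.
  then (¬a0 ∨ ¬a3 ∨ a6) forces a6 = True.
  then (¬a0 ∨ ¬a1 ∨ ¬a3 ∨ ¬a6) forces a1 = False.
  then (a1 ∨ a4 ∨ ¬a6) forces a4 = True.
Set a2 = False.
All clauses satisfied.

a0: True, a1: False, a2: False, a3: True, a4: True, a5: True, a6: True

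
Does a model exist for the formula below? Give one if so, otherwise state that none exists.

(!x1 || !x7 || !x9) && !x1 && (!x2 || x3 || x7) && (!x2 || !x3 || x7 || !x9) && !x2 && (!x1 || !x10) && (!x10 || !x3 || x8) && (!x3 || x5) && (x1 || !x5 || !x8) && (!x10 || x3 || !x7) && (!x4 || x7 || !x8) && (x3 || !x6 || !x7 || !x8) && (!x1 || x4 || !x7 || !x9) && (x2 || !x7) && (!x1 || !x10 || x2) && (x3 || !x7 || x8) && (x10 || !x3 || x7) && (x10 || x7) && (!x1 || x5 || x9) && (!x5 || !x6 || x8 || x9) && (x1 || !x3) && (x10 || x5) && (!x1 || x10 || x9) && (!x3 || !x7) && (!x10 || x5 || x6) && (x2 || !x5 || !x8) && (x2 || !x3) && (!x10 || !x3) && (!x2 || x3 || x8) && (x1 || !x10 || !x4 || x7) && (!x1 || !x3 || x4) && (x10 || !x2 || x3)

x1=F, x2=F, x3=F, x4=F, x5=F, x6=T, x7=F, x8=T, x9=T, x10=T

Unit clause (!x1) forces x1 = False.
Unit clause (!x2) forces x2 = False.
In (x2 || !x7) only !x7 is left, so x7 = False.
In (x10 || x7) only x10 is left, so x10 = True.
In (x1 || !x3) only !x3 is left, so x3 = False.
In (x1 || !x10 || !x4 || x7) only !x4 is left, so x4 = False.
Set x5 = False.
  then (!x10 || x5 || x6) forces x6 = True.
Set x8 = True.
Set x9 = True.
All clauses satisfied.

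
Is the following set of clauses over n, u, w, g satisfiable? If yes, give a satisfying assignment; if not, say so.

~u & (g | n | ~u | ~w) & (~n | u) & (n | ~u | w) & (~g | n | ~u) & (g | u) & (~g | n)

Unsatisfiable — no assignment works.

Case u = True:
  Clause (~u) is falsified — contradiction.
Case u = False:
  (~n | u) forces n = False.
  (g | u) forces g = True.
  Clause (~g | n) is falsified — contradiction.
Both cases fail, so the formula is unsatisfiable.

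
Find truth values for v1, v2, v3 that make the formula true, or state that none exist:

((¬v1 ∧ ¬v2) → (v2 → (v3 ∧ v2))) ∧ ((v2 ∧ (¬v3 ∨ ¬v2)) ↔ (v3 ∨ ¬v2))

The conjunct (v2 ∧ (¬v3 ∨ ¬v2)) ↔ (v3 ∨ ¬v2) is unsatisfiable on its own:
  v2=F, v3=F: evaluates to False.
  v2=F, v3=T: evaluates to False.
  v2=T, v3=F: evaluates to False.
  v2=T, v3=T: evaluates to False.
So the whole conjunction is unsatisfiable.

Unsatisfiable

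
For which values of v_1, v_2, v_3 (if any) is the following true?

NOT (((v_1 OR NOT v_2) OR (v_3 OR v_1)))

v_1 = False, v_2 = True, v_3 = False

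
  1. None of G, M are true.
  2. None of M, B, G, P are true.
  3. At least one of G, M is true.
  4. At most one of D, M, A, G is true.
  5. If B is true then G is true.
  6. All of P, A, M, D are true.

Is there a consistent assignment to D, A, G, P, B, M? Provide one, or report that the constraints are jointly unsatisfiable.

Case P = True:
  Constraint (2) is violated (P=T) — contradiction.
Case P = False:
  Constraint (6) is violated (P=F) — contradiction.
Both cases fail — unsatisfiable.

The formula is unsatisfiable.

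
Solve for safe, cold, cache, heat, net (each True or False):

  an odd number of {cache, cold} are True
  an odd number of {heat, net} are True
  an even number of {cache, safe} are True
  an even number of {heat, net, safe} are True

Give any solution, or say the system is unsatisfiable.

safe: True, cold: False, cache: True, heat: True, net: False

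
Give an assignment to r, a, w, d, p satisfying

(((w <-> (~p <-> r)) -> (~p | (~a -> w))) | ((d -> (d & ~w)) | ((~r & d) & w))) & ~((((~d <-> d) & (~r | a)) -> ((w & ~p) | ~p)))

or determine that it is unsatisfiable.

Unsatisfiable

The conjunct ~((((~d <-> d) & (~r | a)) -> ((w & ~p) | ~p))) is unsatisfiable on its own:
  d = True: this becomes ~((False -> ((w & ~p) | ~p))) = False.
  d = False: this becomes ~((False -> ((w & ~p) | ~p))) = False.
So the whole conjunction is unsatisfiable.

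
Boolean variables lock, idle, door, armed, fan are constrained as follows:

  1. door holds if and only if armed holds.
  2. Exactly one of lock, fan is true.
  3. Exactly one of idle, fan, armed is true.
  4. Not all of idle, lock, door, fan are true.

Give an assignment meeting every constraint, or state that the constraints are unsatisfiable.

lock = True, idle = False, door = True, armed = True, fan = False

  (1) door=T, armed=T — same ✓
  (2) {lock, fan}: 1 true — exactly one ✓
  (3) {idle, fan, armed}: 1 true — exactly one ✓
  (4) {idle, lock, door, fan}: 2/4 true — not all ✓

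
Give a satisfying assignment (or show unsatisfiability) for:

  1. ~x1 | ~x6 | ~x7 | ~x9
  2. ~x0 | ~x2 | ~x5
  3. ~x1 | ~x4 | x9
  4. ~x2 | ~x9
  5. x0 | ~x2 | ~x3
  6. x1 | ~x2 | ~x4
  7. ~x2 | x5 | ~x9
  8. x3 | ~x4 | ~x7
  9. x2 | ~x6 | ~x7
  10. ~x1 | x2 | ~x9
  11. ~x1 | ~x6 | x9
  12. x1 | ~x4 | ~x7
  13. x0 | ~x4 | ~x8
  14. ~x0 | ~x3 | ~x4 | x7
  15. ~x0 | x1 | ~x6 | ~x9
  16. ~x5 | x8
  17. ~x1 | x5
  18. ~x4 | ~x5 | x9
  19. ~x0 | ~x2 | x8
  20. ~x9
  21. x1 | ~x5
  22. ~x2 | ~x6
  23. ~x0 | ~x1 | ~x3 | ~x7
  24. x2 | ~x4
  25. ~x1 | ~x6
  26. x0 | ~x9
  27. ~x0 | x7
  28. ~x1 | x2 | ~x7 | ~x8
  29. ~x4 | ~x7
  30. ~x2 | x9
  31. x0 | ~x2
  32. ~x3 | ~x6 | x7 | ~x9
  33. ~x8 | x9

Unit clause (~x9) forces x9 = False.
In (~x2 | x9) only ~x2 is left, so x2 = False.
In (~x8 | x9) only ~x8 is left, so x8 = False.
In (~x5 | x8) only ~x5 is left, so x5 = False.
In (~x1 | x5) only ~x1 is left, so x1 = False.
In (x2 | ~x4) only ~x4 is left, so x4 = False.
Set x0 = False.
Set x3 = False.
Set x6 = False.
Set x7 = True.
All clauses satisfied.

x0 = False; x1 = False; x2 = False; x3 = False; x4 = False; x5 = False; x6 = False; x7 = True; x8 = False; x9 = False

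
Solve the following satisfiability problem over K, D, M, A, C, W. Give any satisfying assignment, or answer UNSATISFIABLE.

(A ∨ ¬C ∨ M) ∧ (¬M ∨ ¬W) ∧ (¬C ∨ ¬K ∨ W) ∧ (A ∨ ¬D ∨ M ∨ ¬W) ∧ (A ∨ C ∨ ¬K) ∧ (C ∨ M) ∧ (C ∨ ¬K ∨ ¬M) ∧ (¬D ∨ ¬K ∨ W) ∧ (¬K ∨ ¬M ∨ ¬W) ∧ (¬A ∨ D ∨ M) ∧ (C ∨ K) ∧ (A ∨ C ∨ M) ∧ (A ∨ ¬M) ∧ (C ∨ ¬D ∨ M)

Set K = True.
Set D = True.
  then (¬D ∨ ¬K ∨ W) forces W = True.
  then (¬K ∨ ¬M ∨ ¬W) forces M = False.
  then (C ∨ ¬D ∨ M) forces C = True.
  then (A ∨ ¬C ∨ M) forces A = True.
All clauses satisfied.

K=T; D=T; M=F; A=T; C=T; W=T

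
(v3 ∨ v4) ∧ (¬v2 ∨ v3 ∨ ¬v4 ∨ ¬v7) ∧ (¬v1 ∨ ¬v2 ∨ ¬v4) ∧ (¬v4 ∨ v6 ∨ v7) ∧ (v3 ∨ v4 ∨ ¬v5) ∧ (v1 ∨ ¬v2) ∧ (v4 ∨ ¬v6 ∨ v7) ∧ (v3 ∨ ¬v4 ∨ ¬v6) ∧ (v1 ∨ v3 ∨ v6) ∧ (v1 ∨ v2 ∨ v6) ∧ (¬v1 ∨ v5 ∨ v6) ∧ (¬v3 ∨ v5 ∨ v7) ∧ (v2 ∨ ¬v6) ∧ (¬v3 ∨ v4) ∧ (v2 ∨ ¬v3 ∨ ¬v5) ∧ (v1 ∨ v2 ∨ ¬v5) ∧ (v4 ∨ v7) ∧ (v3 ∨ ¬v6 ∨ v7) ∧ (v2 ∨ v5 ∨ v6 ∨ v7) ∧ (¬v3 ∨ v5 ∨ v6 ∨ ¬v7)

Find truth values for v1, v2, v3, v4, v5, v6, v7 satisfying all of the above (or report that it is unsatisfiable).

v1 = True; v2 = False; v3 = False; v4 = True; v5 = True; v6 = False; v7 = True

Try v1 = False:
  (v1 ∨ ¬v2) forces v2 = False.
  (v1 ∨ v2 ∨ v6) forces v6 = True.
  clause (v2 ∨ ¬v6) is falsified — backtrack.
So v1 = True.
Set v2 = False.
  then (v2 ∨ ¬v6) forces v6 = False.
  then (¬v1 ∨ v5 ∨ v6) forces v5 = True.
  then (v2 ∨ ¬v3 ∨ ¬v5) forces v3 = False.
  then (v3 ∨ v4) forces v4 = True.
  then (¬v4 ∨ v6 ∨ v7) forces v7 = True.
All clauses satisfied.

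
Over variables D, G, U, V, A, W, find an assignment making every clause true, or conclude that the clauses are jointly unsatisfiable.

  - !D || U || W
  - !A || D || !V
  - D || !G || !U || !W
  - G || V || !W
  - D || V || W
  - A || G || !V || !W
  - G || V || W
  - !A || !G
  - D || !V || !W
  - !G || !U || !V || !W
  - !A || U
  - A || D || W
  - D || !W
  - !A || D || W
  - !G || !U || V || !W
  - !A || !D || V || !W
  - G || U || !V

D=T; G=F; U=T; V=T; A=F; W=F

Try D = False:
  (D || !W) forces W = False.
  (D || V || W) forces V = True.
  (!A || D || !V) forces A = False.
  clause (A || D || W) is falsified — backtrack.
So D = True.
Set G = False.
Set U = True.
Set V = True.
Set A = False.
  then (A || G || !V || !W) forces W = False.
All clauses satisfied.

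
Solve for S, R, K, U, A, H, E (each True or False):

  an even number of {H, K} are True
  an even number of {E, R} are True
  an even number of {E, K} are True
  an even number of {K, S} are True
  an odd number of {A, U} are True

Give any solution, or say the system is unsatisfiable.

S = False; R = False; K = False; U = False; A = True; H = False; E = False

{H, K}: 0 true → even ✓
{E, R}: 0 true → even ✓
{E, K}: 0 true → even ✓
{K, S}: 0 true → even ✓
{A, U}: 1 true → odd ✓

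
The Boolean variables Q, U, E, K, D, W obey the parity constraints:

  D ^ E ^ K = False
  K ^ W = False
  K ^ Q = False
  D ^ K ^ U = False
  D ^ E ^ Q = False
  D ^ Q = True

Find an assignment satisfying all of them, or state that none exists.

Q = True, U = True, E = True, K = True, D = False, W = True

D ^ E ^ K = F ^ T ^ T = False ✓
K ^ W = T ^ T = False ✓
K ^ Q = T ^ T = False ✓
D ^ K ^ U = F ^ T ^ T = False ✓
D ^ E ^ Q = F ^ T ^ T = False ✓
D ^ Q = F ^ T = True ✓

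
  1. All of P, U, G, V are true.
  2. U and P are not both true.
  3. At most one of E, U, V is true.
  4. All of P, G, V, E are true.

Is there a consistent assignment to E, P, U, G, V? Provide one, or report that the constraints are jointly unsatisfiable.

No satisfying assignment exists.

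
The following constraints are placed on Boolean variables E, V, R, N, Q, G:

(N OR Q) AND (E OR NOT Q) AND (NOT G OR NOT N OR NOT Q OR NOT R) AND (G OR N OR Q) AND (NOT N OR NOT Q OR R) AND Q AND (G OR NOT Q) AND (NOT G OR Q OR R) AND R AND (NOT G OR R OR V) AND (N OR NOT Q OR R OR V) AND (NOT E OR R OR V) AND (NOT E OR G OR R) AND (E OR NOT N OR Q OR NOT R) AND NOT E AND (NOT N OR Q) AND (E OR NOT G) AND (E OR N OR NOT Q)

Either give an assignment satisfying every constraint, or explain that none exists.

Case E = True:
  Clause (NOT E) is falsified — contradiction.
Case E = False:
  (E OR NOT Q) forces Q = False.
  Clause (Q) is falsified — contradiction.
Both cases fail, so the formula is unsatisfiable.

No satisfying assignment exists.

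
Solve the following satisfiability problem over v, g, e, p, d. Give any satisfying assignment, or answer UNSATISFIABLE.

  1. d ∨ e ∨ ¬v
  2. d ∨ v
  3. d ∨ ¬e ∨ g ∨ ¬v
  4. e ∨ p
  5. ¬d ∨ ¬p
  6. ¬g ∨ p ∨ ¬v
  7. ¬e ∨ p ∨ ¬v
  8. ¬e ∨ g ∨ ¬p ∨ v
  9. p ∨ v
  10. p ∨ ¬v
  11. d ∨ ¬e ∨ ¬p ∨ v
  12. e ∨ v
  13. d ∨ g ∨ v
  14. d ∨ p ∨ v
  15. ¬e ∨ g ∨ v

Try v = False:
  (d ∨ v) forces d = True.
  (¬d ∨ ¬p) forces p = False.
  clause (p ∨ v) is falsified — backtrack.
So v = True.
  then (p ∨ ¬v) forces p = True.
  then (¬d ∨ ¬p) forces d = False.
  then (d ∨ e ∨ ¬v) forces e = True.
  then (d ∨ ¬e ∨ g ∨ ¬v) forces g = True.
All clauses satisfied.

v: True, g: True, e: True, p: True, d: False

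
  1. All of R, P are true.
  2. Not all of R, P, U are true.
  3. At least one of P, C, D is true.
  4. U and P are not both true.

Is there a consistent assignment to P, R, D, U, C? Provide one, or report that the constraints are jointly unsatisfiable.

P=T; R=T; D=F; U=F; C=F

  (1) {R, P}: all 2 true ✓
  (2) {R, P, U}: 2/3 true — not all ✓
  (3) {P, C, D}: 1 true — at least one ✓
  (4) U=F, P=T — not both ✓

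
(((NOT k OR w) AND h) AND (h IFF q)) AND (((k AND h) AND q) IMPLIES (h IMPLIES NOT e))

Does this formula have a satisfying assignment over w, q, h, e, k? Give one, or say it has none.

w=T, q=T, h=T, e=F, k=T

  ((NOT k OR w) AND h) AND (h IFF q) = True
    (NOT k OR w) AND h = True
      NOT k OR w = True
        NOT k = False
    h IFF q = True
  ((k AND h) AND q) IMPLIES (h IMPLIES NOT e) = True
    (k AND h) AND q = True
      k AND h = True
    h IMPLIES NOT e = True
      NOT e = True
Both conjuncts True, so the formula holds.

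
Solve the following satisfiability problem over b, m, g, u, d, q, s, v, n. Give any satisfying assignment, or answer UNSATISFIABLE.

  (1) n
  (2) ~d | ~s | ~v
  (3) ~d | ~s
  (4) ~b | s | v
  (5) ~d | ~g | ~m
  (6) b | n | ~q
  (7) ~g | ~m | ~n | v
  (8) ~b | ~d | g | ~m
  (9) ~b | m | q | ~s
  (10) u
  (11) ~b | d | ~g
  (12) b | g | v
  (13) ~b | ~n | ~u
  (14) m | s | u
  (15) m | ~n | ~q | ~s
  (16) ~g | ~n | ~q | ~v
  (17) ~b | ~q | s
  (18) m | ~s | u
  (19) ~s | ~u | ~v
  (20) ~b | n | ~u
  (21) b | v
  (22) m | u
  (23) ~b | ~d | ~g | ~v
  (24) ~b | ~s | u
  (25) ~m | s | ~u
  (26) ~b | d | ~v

Unit clause (n) forces n = True.
Unit clause (u) forces u = True.
In (~b | ~n | ~u) only ~b is left, so b = False.
In (b | v) only v is left, so v = True.
In (~s | ~u | ~v) only ~s is left, so s = False.
In (~m | s | ~u) only ~m is left, so m = False.
Set g = True.
  then (~g | ~n | ~q | ~v) forces q = False.
Set d = False.
All clauses satisfied.

b = False; m = False; g = True; u = True; d = False; q = False; s = False; v = True; n = True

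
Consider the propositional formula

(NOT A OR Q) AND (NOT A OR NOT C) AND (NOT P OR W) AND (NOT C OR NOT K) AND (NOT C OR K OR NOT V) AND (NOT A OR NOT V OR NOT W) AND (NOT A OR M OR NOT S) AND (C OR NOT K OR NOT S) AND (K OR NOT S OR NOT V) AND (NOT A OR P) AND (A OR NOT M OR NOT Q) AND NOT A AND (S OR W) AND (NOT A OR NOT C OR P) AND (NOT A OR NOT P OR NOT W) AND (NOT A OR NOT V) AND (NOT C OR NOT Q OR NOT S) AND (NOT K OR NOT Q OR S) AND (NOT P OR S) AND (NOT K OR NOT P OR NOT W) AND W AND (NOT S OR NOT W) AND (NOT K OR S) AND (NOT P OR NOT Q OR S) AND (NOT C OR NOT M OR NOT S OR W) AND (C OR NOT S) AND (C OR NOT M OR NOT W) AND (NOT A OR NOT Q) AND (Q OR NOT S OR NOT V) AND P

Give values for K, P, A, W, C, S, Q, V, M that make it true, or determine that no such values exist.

Unsatisfiable — no assignment works.

Case P = True:
  (NOT P OR W) forces W = True.
  (NOT A) forces A = False.
  (NOT P OR S) forces S = True.
  Clause (NOT S OR NOT W) is falsified — contradiction.
Case P = False:
  Clause (P) is falsified — contradiction.
Both cases fail, so the formula is unsatisfiable.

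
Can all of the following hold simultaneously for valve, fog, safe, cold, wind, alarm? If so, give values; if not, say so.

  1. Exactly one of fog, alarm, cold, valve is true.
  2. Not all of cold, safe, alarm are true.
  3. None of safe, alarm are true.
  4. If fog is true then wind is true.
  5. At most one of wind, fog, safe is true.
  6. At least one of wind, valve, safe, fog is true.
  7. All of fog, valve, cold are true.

Case cold = True:
  (1) with cold=T forces fog = False.
  Constraint (7) is violated (fog=F) — contradiction.
Case cold = False:
  Constraint (7) is violated (cold=F) — contradiction.
Both cases fail — unsatisfiable.

Unsatisfiable — no assignment works.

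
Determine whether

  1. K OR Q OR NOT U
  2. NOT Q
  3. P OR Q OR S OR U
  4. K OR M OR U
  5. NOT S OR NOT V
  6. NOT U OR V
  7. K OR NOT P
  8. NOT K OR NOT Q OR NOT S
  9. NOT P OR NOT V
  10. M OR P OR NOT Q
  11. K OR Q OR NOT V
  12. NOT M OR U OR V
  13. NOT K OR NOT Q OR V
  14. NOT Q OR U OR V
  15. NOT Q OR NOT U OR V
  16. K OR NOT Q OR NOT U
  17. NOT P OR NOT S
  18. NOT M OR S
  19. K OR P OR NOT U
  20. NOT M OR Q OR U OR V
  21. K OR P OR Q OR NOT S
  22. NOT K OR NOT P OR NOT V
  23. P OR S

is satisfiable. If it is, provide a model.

Unit clause (NOT Q) forces Q = False.
Set P = False.
  then (P OR S) forces S = True.
  then (NOT S OR NOT V) forces V = False.
  then (NOT U OR V) forces U = False.
  then (NOT M OR U OR V) forces M = False.
  then (K OR P OR Q OR NOT S) forces K = True.
All clauses satisfied.

P = False; S = True; M = False; V = False; Q = False; K = True; U = False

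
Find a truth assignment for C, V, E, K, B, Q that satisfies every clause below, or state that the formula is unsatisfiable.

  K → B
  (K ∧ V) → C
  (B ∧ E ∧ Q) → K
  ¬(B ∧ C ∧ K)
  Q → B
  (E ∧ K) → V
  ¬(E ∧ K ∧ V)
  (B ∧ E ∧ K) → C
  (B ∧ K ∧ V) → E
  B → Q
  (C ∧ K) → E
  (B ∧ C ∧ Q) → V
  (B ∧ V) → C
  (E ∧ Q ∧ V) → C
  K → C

C = True, V = False, E = True, K = False, B = False, Q = False

Set C = True.
Set V = False.
Set E = True.
  then (¬E ∨ ¬K ∨ V) forces K = False.
Set B = False.
  then (B ∨ ¬Q) forces Q = False.
All clauses satisfied.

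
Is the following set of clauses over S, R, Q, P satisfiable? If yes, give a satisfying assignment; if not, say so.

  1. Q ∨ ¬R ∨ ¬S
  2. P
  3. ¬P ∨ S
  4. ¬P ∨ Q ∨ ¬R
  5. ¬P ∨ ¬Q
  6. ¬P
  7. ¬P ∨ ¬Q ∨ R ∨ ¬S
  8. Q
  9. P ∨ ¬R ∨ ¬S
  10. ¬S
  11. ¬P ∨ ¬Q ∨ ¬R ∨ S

Case P = True:
  Clause (¬P) is falsified — contradiction.
Case P = False:
  Clause (P) is falsified — contradiction.
Both cases fail, so the formula is unsatisfiable.

Unsatisfiable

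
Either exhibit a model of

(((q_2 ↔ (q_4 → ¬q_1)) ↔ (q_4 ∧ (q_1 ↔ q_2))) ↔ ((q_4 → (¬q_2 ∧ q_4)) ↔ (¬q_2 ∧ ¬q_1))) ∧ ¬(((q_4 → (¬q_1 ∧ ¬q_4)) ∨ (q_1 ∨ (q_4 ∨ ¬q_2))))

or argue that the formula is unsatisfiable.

The formula is unsatisfiable.

The conjunct ¬(((q_4 → (¬q_1 ∧ ¬q_4)) ∨ (q_1 ∨ (q_4 ∨ ¬q_2)))) is unsatisfiable on its own:
  q_1=F, q_2=F, q_4=F: evaluates to False.
  q_1=F, q_2=F, q_4=T: evaluates to False.
  q_1=F, q_2=T, q_4=F: evaluates to False.
  q_1=F, q_2=T, q_4=T: evaluates to False.
  q_1=T, q_2=F, q_4=F: evaluates to False.
  q_1=T, q_2=F, q_4=T: evaluates to False.
  q_1=T, q_2=T, q_4=F: evaluates to False.
  q_1=T, q_2=T, q_4=T: evaluates to False.
So the whole conjunction is unsatisfiable.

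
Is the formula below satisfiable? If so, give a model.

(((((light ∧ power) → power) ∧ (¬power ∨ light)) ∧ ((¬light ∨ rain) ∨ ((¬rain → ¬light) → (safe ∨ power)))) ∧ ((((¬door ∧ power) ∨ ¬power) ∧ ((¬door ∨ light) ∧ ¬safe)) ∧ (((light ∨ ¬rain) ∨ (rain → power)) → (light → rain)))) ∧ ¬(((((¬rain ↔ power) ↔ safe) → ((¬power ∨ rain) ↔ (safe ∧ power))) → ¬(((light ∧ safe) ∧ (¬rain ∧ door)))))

Case safe = True: the conjunct ¬safe is False.
Case safe = False: the conjunct ¬(((((¬rain ↔ power) ↔ safe) → ((¬power ∨ rain) ↔ (safe ∧ power))) → ¬(((light ∧ safe) ∧ (¬rain ∧ door))))) becomes ¬(((¬((¬rain ↔ power)) → ¬((¬power ∨ rain))) → True)) = False.
Both cases fail — unsatisfiable.

No satisfying assignment exists.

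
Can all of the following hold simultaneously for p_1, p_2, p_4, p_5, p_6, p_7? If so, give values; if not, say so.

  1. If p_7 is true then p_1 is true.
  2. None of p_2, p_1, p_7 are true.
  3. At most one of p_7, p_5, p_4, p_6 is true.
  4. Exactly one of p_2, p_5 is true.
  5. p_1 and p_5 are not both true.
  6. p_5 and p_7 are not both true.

p_1 = False, p_2 = False, p_4 = False, p_5 = True, p_6 = False, p_7 = False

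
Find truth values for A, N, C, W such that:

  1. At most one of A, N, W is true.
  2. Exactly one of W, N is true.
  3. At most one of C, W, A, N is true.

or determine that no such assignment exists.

A = False, N = False, C = False, W = True

  (1) {A, N, W}: 1 true — at most one ✓
  (2) {W, N}: 1 true — exactly one ✓
  (3) {C, W, A, N}: 1 true — at most one ✓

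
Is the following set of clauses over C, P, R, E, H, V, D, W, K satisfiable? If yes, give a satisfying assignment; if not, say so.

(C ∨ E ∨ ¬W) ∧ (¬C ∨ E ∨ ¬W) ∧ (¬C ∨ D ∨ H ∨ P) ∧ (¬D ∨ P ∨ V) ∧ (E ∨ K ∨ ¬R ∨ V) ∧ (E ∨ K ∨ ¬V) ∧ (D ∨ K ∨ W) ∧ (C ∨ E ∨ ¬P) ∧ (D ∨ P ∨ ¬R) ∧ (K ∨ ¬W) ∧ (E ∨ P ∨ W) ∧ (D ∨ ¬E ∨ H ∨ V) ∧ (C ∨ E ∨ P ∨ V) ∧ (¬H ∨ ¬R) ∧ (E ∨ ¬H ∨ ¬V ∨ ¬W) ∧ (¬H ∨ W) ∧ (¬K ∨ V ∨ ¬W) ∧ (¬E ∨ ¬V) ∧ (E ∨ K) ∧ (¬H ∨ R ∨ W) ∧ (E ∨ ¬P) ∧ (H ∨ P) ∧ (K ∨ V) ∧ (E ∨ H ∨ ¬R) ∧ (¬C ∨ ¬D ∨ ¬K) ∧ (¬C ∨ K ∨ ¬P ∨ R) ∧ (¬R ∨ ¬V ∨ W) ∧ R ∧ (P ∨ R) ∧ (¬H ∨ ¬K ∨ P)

Unit clause (R) forces R = True.
In (¬H ∨ ¬R) only ¬H is left, so H = False.
In (H ∨ P) only P is left, so P = True.
In (E ∨ H ∨ ¬R) only E is left, so E = True.
In (¬E ∨ ¬V) only ¬V is left, so V = False.
In (K ∨ V) only K is left, so K = True.
In (D ∨ ¬E ∨ H ∨ V) only D is left, so D = True.
In (¬K ∨ V ∨ ¬W) only ¬W is left, so W = False.
In (¬C ∨ ¬D ∨ ¬K) only ¬C is left, so C = False.
All clauses satisfied.

C = False, P = True, R = True, E = True, H = False, V = False, D = True, W = False, K = True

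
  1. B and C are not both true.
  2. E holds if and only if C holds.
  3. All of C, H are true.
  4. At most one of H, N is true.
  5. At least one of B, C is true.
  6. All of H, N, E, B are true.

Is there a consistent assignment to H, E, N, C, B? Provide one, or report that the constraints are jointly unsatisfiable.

Unsatisfiable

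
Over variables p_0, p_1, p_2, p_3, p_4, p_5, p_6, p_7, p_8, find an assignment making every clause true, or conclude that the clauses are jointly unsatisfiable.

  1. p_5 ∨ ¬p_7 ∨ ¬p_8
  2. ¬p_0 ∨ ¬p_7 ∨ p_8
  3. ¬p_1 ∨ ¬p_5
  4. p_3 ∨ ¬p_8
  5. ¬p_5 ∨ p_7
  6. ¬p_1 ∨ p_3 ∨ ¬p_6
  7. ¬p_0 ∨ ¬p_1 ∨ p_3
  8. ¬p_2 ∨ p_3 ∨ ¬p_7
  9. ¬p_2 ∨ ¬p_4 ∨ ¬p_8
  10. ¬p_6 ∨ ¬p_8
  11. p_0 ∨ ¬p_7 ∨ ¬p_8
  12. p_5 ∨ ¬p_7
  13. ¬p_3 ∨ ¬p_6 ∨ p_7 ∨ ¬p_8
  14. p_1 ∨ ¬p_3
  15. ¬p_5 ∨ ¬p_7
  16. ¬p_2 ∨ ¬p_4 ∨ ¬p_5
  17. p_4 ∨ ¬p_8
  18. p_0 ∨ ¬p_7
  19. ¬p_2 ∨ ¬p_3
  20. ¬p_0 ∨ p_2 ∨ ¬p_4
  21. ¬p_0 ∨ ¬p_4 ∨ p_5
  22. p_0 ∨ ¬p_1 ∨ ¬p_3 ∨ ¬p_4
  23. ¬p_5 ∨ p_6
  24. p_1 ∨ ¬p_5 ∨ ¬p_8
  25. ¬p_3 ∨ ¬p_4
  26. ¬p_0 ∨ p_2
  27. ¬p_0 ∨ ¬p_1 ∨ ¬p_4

Set p_0 = False.
  then (p_0 ∨ ¬p_7) forces p_7 = False.
  then (¬p_5 ∨ p_7) forces p_5 = False.
Set p_1 = True.
Set p_2 = False.
Set p_3 = True.
  then (p_0 ∨ ¬p_1 ∨ ¬p_3 ∨ ¬p_4) forces p_4 = False.
  then (p_4 ∨ ¬p_8) forces p_8 = False.
Set p_6 = False.
All clauses satisfied.

p_0=F, p_1=T, p_2=F, p_3=T, p_4=F, p_5=F, p_6=F, p_7=F, p_8=F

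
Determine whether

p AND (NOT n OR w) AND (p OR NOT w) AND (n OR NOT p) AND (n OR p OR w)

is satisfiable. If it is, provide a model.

Unit clause (p) forces p = True.
In (n OR NOT p) only n is left, so n = True.
In (NOT n OR w) only w is left, so w = True.
Check each clause:
  (p): p holds.
  (NOT n OR w): w holds.
  (p OR NOT w): p holds.
  (n OR NOT p): n holds.
  (n OR p OR w): n holds.
All clauses satisfied.

n = True; w = True; p = True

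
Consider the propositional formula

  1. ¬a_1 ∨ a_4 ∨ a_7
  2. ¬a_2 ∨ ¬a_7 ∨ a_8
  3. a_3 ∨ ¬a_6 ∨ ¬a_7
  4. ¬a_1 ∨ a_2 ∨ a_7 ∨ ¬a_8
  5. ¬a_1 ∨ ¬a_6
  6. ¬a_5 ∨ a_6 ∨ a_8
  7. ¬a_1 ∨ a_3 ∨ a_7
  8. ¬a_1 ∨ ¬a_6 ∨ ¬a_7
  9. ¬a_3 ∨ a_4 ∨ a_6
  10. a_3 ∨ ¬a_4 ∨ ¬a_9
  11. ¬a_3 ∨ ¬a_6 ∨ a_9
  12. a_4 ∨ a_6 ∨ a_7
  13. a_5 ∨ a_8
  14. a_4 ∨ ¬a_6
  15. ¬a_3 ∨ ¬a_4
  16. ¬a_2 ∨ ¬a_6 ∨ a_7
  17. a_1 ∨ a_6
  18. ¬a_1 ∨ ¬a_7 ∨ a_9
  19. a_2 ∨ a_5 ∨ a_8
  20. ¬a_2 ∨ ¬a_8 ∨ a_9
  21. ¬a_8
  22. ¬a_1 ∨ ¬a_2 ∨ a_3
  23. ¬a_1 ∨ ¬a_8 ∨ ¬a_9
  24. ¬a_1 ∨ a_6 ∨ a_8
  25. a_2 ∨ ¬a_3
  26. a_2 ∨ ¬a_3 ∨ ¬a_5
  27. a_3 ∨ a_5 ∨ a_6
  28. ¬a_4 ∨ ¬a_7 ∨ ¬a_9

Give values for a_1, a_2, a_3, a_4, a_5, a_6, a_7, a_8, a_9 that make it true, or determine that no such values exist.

a_1: False, a_2: False, a_3: False, a_4: True, a_5: True, a_6: True, a_7: False, a_8: False, a_9: False

Unit clause (¬a_8) forces a_8 = False.
In (a_5 ∨ a_8) only a_5 is left, so a_5 = True.
In (¬a_5 ∨ a_6 ∨ a_8) only a_6 is left, so a_6 = True.
In (a_4 ∨ ¬a_6) only a_4 is left, so a_4 = True.
In (¬a_3 ∨ ¬a_4) only ¬a_3 is left, so a_3 = False.
In (a_3 ∨ ¬a_6 ∨ ¬a_7) only ¬a_7 is left, so a_7 = False.
In (¬a_1 ∨ ¬a_6) only ¬a_1 is left, so a_1 = False.
In (a_3 ∨ ¬a_4 ∨ ¬a_9) only ¬a_9 is left, so a_9 = False.
In (¬a_2 ∨ ¬a_6 ∨ a_7) only ¬a_2 is left, so a_2 = False.
All clauses satisfied.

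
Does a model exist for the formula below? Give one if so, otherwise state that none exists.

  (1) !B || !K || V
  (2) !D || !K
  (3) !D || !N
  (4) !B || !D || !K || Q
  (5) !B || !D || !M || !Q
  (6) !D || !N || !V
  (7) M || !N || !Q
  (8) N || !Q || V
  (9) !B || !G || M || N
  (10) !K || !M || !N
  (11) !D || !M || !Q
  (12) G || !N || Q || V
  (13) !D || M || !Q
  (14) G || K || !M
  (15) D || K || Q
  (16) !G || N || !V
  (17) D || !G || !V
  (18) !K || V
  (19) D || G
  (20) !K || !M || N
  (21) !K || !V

Set N = False.
Set M = False.
Set B = True.
  then (!B || !G || M || N) forces G = False.
  then (D || G) forces D = True.
  then (!D || !K) forces K = False.
  then (!D || M || !Q) forces Q = False.
Set V = True.
All clauses satisfied.

N: False; M: False; B: True; D: True; K: False; G: False; V: True; Q: False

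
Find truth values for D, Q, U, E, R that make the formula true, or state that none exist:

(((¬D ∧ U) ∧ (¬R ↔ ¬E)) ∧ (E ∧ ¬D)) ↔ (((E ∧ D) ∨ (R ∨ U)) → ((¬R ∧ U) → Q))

D: False, Q: False, U: True, E: True, R: True

  (((¬D ∧ U) ∧ (¬R ↔ ¬E)) ∧ (E ∧ ¬D)) ↔ (((E ∧ D) ∨ (R ∨ U)) → ((¬R ∧ U) → Q)) = True
    ((¬D ∧ U) ∧ (¬R ↔ ¬E)) ∧ (E ∧ ¬D) = True
      (¬D ∧ U) ∧ (¬R ↔ ¬E) = True
        ¬D ∧ U = True
          ¬D = True
        ¬R ↔ ¬E = True
          ¬R = False
          ¬E = False
      E ∧ ¬D = True
        ¬D = True
    ((E ∧ D) ∨ (R ∨ U)) → ((¬R ∧ U) → Q) = True
      (E ∧ D) ∨ (R ∨ U) = True
        E ∧ D = False
        R ∨ U = True
      (¬R ∧ U) → Q = True
        ¬R ∧ U = False
          ¬R = False
The formula evaluates to True.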